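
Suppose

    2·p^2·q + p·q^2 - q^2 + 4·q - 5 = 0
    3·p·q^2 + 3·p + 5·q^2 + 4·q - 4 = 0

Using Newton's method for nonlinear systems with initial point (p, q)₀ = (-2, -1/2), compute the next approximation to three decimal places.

(1.571, -0.729)

At (-2, -1/2): F = (-11.750, -12.250).
Jacobian J = [[4·p·q + q^2, 2·p^2 + 2·p·q - 2·q + 4], [3·q^2 + 3, 6·p·q + 10·q + 4]].
At the point, J = [[4.250, 15.000], [3.750, 5.000]] (det J = -35.000).
Solving J·Δ = −F gives Δ = (3.571, -0.229).
Then the next iterate is (p, q)₁ = (1.571, -0.729).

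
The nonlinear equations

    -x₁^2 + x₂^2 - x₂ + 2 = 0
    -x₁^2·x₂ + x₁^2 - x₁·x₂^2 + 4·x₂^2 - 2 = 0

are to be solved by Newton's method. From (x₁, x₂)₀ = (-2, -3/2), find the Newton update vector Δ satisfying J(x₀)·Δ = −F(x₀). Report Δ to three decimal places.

At (-2, -3/2): F = (1.750, 21.500).
Jacobian J = [[-2·x₁, 2·x₂ - 1], [-2·x₁·x₂ + 2·x₁ - x₂^2, -x₁^2 - 2·x₁·x₂ + 8·x₂]].
At the point, J = [[4.000, -4.000], [-12.250, -22.000]] (det J = -137.000).
Solving J·Δ = −F gives Δ = (0.347, 0.784).

(0.347, 0.784)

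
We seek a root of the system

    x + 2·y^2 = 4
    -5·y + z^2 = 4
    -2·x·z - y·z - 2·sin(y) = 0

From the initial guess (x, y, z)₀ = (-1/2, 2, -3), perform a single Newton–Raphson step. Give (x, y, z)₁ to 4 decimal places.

(-0.4951, 1.5619, -3.4682)

At (-1/2, 2, -3): F = (3.5000, -5.0000, 1.181405).
Jacobian J = [[1, 4·y, 0], [0, -5, 2·z], [-2·z, -z - 2·cos(y), -2·x - y]].
At the point, J = [[1.0000, 8.0000, 0.0000], [0.0000, -5.0000, -6.0000], [6.0000, 3.832294, -1.0000]] (det J = -260.006238).
Solving J·Δ = −F gives Δ = (0.0049, -0.4381, -0.4682).
Then the next iterate is (x, y, z)₁ = (-0.4951, 1.5619, -3.4682).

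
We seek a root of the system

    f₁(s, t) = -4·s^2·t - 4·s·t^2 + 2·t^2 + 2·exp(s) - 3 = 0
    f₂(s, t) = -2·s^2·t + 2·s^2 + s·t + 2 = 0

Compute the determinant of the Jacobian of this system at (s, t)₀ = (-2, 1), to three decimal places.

J = [[-8·s·t - 4·t^2 + 2·exp(s), -4·s^2 - 8·s·t + 4·t], [-4·s·t + 4·s + t, -2·s^2 + s]].
At the point, J = [[12.27067, 4.000], [1.000, -10.000]].
det J = -126.707.

-126.707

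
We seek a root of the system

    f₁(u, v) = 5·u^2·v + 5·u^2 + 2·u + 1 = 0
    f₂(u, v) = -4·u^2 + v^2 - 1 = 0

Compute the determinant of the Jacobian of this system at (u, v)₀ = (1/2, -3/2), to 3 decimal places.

J = [[10·u·v + 10·u + 2, 5·u^2], [-8·u, 2·v]].
At the point, J = [[-0.500, 1.250], [-4.000, -3.000]].
det J = 6.500.

6.500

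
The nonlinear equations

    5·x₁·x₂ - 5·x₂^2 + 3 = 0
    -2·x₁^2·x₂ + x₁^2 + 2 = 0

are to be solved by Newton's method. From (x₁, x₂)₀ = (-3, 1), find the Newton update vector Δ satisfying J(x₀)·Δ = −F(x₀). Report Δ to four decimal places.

At (-3, 1): F = (-17.0000, -7.0000).
Jacobian J = [[5·x₂, 5·x₁ - 10·x₂], [-4·x₁·x₂ + 2·x₁, -2·x₁^2]].
At the point, J = [[5.0000, -25.0000], [6.0000, -18.0000]] (det J = 60.0000).
Solving J·Δ = −F gives Δ = (-2.1833, -1.1167).

(-2.1833, -1.1167)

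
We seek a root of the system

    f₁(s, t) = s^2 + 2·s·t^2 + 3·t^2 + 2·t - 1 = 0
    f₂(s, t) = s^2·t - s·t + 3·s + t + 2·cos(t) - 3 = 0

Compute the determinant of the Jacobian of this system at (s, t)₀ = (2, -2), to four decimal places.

-20.1769

J = [[2·s + 2·t^2, 4·s·t + 6·t + 2], [2·s·t - t + 3, s^2 - s - 2·sin(t) + 1]].
At the point, J = [[12.0000, -26.0000], [-3.0000, 4.818595]].
det J = -20.1769.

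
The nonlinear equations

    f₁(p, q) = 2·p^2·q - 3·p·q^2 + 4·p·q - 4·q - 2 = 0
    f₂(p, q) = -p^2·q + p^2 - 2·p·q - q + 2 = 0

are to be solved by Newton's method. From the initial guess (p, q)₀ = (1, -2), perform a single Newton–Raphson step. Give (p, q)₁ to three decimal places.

(-1.929, -6.571)

At (1, -2): F = (-18.000, 11.000).
Jacobian J = [[4·p·q - 3·q^2 + 4·q, 2·p^2 - 6·p·q + 4·p - 4], [-2·p·q + 2·p - 2·q, -p^2 - 2·p - 1]].
At the point, J = [[-28.000, 14.000], [10.000, -4.000]] (det J = -28.000).
Solving J·Δ = −F gives Δ = (-2.929, -4.571).
Then the next iterate is (p, q)₁ = (-1.929, -6.571).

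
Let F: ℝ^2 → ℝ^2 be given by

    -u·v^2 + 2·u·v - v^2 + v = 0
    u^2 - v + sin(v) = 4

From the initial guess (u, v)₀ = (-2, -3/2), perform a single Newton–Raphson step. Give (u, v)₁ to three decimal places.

At (-2, -3/2): F = (6.750, 0.50251).
Jacobian J = [[-v^2 + 2·v, -2·u·v + 2·u - 2·v + 1], [2·u, cos(v) - 1]].
At the point, J = [[-5.250, -6.000], [-4.000, -0.92926]] (det J = -19.12137).
Solving J·Δ = −F gives Δ = (-0.170, 1.274).
Then the next iterate is (u, v)₁ = (-2.170, -0.226).

(-2.170, -0.226)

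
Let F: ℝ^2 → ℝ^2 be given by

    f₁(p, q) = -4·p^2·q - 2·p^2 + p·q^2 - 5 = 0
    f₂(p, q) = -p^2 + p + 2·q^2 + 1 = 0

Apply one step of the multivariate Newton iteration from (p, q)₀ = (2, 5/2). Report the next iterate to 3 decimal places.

At (2, 5/2): F = (-40.500, 11.500).
Jacobian J = [[-8·p·q - 4·p + q^2, -4·p^2 + 2·p·q], [-2·p + 1, 4·q]].
At the point, J = [[-41.750, -6.000], [-3.000, 10.000]] (det J = -435.500).
Solving J·Δ = −F gives Δ = (-0.772, -1.381).
Then the next iterate is (p, q)₁ = (1.228, 1.119).

(1.228, 1.119)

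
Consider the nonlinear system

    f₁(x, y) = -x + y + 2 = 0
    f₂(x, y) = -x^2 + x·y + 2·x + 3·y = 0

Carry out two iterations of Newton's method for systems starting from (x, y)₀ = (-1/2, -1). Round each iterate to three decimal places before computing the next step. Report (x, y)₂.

(2.000, 0.000)

At (-1/2, -1): F = (1.500, -3.750).
Jacobian J = [[-1, 1], [-2·x + y + 2, x + 3]].
At the point, J = [[-1.000, 1.000], [2.000, 2.500]] (det J = -4.500).
Solving J·Δ = −F gives Δ = (1.667, 0.167).
Then the next iterate is (x, y)₁ = (1.167, -0.833).
Round to (1.167, -0.833) and repeat: F = (0.000, -2.499), J = [[-1.000, 1.000], [-1.167, 4.167]].
Δ = (0.833, 0.833), so (x, y)₂ = (2.000, 0.000).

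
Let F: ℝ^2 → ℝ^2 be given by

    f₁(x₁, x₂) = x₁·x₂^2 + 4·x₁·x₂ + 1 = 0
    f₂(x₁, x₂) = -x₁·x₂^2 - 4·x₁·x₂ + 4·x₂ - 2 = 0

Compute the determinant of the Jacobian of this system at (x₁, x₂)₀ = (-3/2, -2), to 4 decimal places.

J = [[x₂^2 + 4·x₂, 2·x₁·x₂ + 4·x₁], [-x₂^2 - 4·x₂, -2·x₁·x₂ - 4·x₁ + 4]].
At the point, J = [[-4.0000, 0.0000], [4.0000, 4.0000]].
det J = -16.0000.

-16.0000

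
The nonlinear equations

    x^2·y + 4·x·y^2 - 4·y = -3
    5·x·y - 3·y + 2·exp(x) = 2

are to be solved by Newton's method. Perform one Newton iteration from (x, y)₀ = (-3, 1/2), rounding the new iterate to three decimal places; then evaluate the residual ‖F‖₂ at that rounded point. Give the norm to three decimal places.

At (-3, 1/2): F = (2.500, -10.90043).
Jacobian J = [[2·x·y + 4·y^2, x^2 + 8·x·y - 4], [5·y + 2·exp(x), 5·x - 3]].
At the point, J = [[-2.000, -7.000], [2.59957, -18.000]] (det J = 54.19702).
Solving J·Δ = −F gives Δ = (2.238, -0.282).
Then the next iterate is (x, y)₁ = (-0.762, 0.218).
Re-evaluating at (-0.762, 0.218): F = (2.10973, -2.55112), so ‖F‖₂ = 3.310.

3.310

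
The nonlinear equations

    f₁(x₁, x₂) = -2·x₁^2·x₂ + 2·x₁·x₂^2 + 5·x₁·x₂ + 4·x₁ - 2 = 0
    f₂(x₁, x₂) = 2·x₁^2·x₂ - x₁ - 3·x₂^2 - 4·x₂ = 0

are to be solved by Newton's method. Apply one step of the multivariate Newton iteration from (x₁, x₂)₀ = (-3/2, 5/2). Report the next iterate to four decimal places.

At (-3/2, 5/2): F = (-56.7500, -16.0000).
Jacobian J = [[-4·x₁·x₂ + 2·x₂^2 + 5·x₂ + 4, -2·x₁^2 + 4·x₁·x₂ + 5·x₁], [4·x₁·x₂ - 1, 2·x₁^2 - 6·x₂ - 4]].
At the point, J = [[44.0000, -27.0000], [-16.0000, -14.5000]] (det J = -1070.0000).
Solving J·Δ = −F gives Δ = (0.3653, -1.5065).
Then the next iterate is (x₁, x₂)₁ = (-1.1347, 0.9935).

(-1.1347, 0.9935)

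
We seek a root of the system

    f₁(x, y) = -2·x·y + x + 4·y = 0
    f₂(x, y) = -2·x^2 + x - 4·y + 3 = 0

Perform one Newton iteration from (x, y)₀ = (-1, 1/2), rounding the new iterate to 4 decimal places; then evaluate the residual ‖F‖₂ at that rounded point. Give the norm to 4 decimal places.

0.0960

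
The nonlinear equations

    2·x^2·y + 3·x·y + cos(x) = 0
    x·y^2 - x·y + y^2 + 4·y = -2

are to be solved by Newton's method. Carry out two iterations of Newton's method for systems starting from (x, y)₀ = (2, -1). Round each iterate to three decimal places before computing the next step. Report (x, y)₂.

(0.142, -1.035)

At (2, -1): F = (-14.41615, 3.000).
Jacobian J = [[4·x·y + 3·y - sin(x), 2·x^2 + 3·x], [y^2 - y, 2·x·y - x + 2·y + 4]].
At the point, J = [[-11.90930, 14.000], [2.000, -4.000]] (det J = 19.63719).
Solving J·Δ = −F gives Δ = (-0.798, 0.351).
Then the next iterate is (x, y)₁ = (1.202, -0.649).
Round to (1.202, -0.649) and repeat: F = (-3.85516, 1.11158), J = [[-6.00015, 6.49561], [1.07020, -0.06020]].
Δ = (-1.060, -0.386), so (x, y)₂ = (0.142, -1.035).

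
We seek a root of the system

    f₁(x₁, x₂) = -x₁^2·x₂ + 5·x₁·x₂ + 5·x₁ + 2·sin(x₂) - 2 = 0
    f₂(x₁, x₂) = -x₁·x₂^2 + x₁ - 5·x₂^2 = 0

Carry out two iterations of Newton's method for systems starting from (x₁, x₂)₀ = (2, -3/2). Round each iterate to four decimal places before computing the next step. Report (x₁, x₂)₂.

(1.1004, -0.5659)

At (2, -3/2): F = (-2.994990, -13.7500).
Jacobian J = [[-2·x₁·x₂ + 5·x₂ + 5, -x₁^2 + 5·x₁ + 2·cos(x₂)], [-x₂^2 + 1, -2·x₁·x₂ - 10·x₂]].
At the point, J = [[3.5000, 6.141474], [-1.2500, 21.0000]] (det J = 81.176843).
Solving J·Δ = −F gives Δ = (-0.2655, 0.6390).
Then the next iterate is (x₁, x₂)₁ = (1.7345, -0.8610).
Round to (1.7345, -0.8610) and repeat: F = (0.278798, -3.257926), J = [[3.681809, 6.967368], [0.258679, 11.596809]].
Δ = (-0.6341, 0.2951), so (x₁, x₂)₂ = (1.1004, -0.5659).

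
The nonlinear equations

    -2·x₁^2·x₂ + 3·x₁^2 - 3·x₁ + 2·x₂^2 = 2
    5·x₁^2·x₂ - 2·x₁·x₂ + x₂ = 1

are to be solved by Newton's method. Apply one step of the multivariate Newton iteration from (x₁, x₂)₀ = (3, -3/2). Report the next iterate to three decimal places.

At (3, -3/2): F = (47.500, -61.000).
Jacobian J = [[-4·x₁·x₂ + 6·x₁ - 3, -2·x₁^2 + 4·x₂], [10·x₁·x₂ - 2·x₂, 5·x₁^2 - 2·x₁ + 1]].
At the point, J = [[33.000, -24.000], [-42.000, 40.000]] (det J = 312.000).
Solving J·Δ = −F gives Δ = (-1.397, 0.058).
Then the next iterate is (x₁, x₂)₁ = (1.603, -1.442).

(1.603, -1.442)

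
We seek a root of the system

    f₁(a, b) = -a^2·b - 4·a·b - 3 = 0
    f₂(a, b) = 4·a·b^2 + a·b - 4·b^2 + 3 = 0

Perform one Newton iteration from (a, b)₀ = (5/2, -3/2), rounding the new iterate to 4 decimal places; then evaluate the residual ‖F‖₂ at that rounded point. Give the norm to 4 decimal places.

4.9581

At (5/2, -3/2): F = (21.3750, 12.7500).
Jacobian J = [[-2·a·b - 4·b, -a^2 - 4·a], [4·b^2 + b, 8·a·b + a - 8·b]].
At the point, J = [[13.5000, -16.2500], [7.5000, -15.5000]] (det J = -87.3750).
Solving J·Δ = −F gives Δ = (-1.4206, 0.1352).
Then the next iterate is (a, b)₁ = (1.0794, -1.3648).
Re-evaluating at (1.0794, -1.3648): F = (4.482795, 2.118422), so ‖F‖₂ = 4.9581.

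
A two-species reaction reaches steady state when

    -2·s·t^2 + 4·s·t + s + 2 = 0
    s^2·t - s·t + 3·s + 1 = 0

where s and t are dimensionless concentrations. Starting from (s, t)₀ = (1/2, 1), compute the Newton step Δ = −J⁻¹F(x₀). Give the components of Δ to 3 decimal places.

(-1.167, -5.000)

At (1/2, 1): F = (3.500, 2.250).
Jacobian J = [[-2·t^2 + 4·t + 1, -4·s·t + 4·s], [2·s·t - t + 3, s^2 - s]].
At the point, J = [[3.000, 0.000], [3.000, -0.250]] (det J = -0.750).
Solving J·Δ = −F gives Δ = (-1.167, -5.000).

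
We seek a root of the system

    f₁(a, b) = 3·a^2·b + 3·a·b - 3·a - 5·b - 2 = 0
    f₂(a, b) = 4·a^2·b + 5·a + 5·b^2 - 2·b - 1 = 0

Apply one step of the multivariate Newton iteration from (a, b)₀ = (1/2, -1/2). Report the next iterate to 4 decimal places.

(0.0099, -0.2034)

At (1/2, -1/2): F = (-2.1250, 3.2500).
Jacobian J = [[6·a·b + 3·b - 3, 3·a^2 + 3·a - 5], [8·a·b + 5, 4·a^2 + 10·b - 2]].
At the point, J = [[-6.0000, -2.7500], [3.0000, -6.0000]] (det J = 44.2500).
Solving J·Δ = −F gives Δ = (-0.4901, 0.2966).
Then the next iterate is (a, b)₁ = (0.0099, -0.2034).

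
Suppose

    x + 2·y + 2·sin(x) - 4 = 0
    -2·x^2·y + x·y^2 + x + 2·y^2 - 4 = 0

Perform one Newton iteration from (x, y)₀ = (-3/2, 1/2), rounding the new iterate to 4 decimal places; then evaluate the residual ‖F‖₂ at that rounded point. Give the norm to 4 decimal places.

At (-3/2, 1/2): F = (-6.494990, -7.6250).
Jacobian J = [[2·cos(x) + 1, 2], [-4·x·y + y^2 + 1, -2·x^2 + 2·x·y + 4·y]].
At the point, J = [[1.141474, 2.0000], [4.2500, -4.0000]] (det J = -13.065898).
Solving J·Δ = −F gives Δ = (3.1555, 1.4465).
Then the next iterate is (x, y)₁ = (1.6555, 1.9465).
Re-evaluating at (1.6555, 1.9465): F = (3.541330, 0.836218), so ‖F‖₂ = 3.6387.

3.6387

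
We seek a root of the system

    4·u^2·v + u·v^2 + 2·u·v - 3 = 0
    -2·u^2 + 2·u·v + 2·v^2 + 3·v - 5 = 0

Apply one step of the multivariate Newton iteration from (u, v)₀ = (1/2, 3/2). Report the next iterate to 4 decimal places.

(0.5573, 0.9943)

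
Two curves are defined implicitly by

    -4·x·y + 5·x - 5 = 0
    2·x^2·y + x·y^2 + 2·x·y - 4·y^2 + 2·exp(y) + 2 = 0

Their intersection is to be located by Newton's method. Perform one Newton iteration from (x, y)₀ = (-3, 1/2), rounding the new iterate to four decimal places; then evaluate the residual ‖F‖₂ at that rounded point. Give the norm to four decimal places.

6.0499

At (-3, 1/2): F = (-14.0000, 9.547443).
Jacobian J = [[-4·y + 5, -4·x], [4·x·y + y^2 + 2·y, 2·x^2 + 2·x·y + 2·x - 8·y + 2·exp(y)]].
At the point, J = [[3.0000, 12.0000], [-4.7500, 8.297443]] (det J = 81.892328).
Solving J·Δ = −F gives Δ = (2.8175, 0.4623).
Then the next iterate is (x, y)₁ = (-0.1825, 0.9623).
Re-evaluating at (-0.1825, 0.9623): F = (-5.210021, 3.075198), so ‖F‖₂ = 6.0499.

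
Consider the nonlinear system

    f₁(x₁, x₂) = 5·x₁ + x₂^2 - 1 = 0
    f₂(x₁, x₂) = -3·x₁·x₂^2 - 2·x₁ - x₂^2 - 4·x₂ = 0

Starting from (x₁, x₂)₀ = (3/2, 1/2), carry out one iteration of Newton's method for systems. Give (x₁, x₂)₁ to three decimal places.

(0.209, 0.203)

At (3/2, 1/2): F = (6.750, -6.375).
Jacobian J = [[5, 2·x₂], [-3·x₂^2 - 2, -6·x₁·x₂ - 2·x₂ - 4]].
At the point, J = [[5.000, 1.000], [-2.750, -9.500]] (det J = -44.750).
Solving J·Δ = −F gives Δ = (-1.291, -0.297).
Then the next iterate is (x₁, x₂)₁ = (0.209, 0.203).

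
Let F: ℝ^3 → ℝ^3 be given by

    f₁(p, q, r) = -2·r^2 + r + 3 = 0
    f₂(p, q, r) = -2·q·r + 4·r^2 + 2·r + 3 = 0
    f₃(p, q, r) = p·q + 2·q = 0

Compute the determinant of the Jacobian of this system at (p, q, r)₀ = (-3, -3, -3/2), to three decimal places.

63.000

J = [[0, 0, -4·r + 1], [0, -2·r, -2·q + 8·r + 2], [q, p + 2, 0]].
At the point, J = [[0.000, 0.000, 7.000], [0.000, 3.000, -4.000], [-3.000, -1.000, 0.000]].
det J = 63.000.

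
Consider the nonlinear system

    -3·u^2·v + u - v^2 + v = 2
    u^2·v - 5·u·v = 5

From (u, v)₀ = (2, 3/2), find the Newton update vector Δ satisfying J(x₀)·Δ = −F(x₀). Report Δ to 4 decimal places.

(1.0309, -2.5910)

At (2, 3/2): F = (-18.7500, -14.0000).
Jacobian J = [[-6·u·v + 1, -3·u^2 - 2·v + 1], [2·u·v - 5·v, u^2 - 5·u]].
At the point, J = [[-17.0000, -14.0000], [-1.5000, -6.0000]] (det J = 81.0000).
Solving J·Δ = −F gives Δ = (1.0309, -2.5910).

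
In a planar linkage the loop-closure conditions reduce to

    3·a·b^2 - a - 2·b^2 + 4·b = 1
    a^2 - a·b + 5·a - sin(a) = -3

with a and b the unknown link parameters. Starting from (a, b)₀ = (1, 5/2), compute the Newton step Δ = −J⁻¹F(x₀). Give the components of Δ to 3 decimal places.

(-1.221, 0.824)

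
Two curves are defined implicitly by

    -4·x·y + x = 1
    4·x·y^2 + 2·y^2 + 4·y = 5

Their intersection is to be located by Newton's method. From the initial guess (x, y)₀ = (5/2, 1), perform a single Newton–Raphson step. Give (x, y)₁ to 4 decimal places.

(-0.4091, 1.0227)

At (5/2, 1): F = (-8.5000, 11.0000).
Jacobian J = [[-4·y + 1, -4·x], [4·y^2, 8·x·y + 4·y + 4]].
At the point, J = [[-3.0000, -10.0000], [4.0000, 28.0000]] (det J = -44.0000).
Solving J·Δ = −F gives Δ = (-2.9091, 0.0227).
Then the next iterate is (x, y)₁ = (-0.4091, 1.0227).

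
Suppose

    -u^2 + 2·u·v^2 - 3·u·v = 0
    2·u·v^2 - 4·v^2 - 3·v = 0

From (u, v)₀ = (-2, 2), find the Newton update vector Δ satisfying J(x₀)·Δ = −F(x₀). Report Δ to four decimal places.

(-0.7692, -1.2615)

At (-2, 2): F = (-8.0000, -38.0000).
Jacobian J = [[-2·u + 2·v^2 - 3·v, 4·u·v - 3·u], [2·v^2, 4·u·v - 8·v - 3]].
At the point, J = [[6.0000, -10.0000], [8.0000, -35.0000]] (det J = -130.0000).
Solving J·Δ = −F gives Δ = (-0.7692, -1.2615).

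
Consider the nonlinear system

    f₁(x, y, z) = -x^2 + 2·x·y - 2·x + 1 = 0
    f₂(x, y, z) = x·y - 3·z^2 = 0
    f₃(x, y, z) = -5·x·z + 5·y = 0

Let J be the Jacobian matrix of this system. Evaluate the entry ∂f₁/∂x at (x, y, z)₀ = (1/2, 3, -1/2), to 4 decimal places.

3.0000

∂f₁/∂x = -2·x + 2·y - 2.
At (1/2, 3, -1/2) this is 3.0000.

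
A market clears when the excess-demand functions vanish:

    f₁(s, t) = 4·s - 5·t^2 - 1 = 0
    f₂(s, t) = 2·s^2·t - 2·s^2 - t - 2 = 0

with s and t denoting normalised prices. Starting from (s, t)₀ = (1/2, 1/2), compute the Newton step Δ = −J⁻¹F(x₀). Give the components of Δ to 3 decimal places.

At (1/2, 1/2): F = (-0.250, -2.750).
Jacobian J = [[4, -10·t], [4·s·t - 4·s, 2·s^2 - 1]].
At the point, J = [[4.000, -5.000], [-1.000, -0.500]] (det J = -7.000).
Solving J·Δ = −F gives Δ = (-1.946, -1.607).

(-1.946, -1.607)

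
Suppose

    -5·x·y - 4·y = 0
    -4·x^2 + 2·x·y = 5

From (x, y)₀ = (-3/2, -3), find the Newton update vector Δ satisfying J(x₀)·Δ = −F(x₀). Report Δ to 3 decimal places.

(0.742, -0.182)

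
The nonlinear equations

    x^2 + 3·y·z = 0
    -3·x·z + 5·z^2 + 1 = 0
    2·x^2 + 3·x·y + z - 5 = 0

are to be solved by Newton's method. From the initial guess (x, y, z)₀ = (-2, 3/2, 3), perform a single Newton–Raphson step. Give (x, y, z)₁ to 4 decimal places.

At (-2, 3/2, 3): F = (17.5000, 64.0000, -3.0000).
Jacobian J = [[2·x, 3·z, 3·y], [-3·z, 0, -3·x + 10·z], [4·x + 3·y, 3·x, 1]].
At the point, J = [[-4.0000, 9.0000, 4.5000], [-9.0000, 0.0000, 36.0000], [-3.5000, -6.0000, 1.0000]] (det J = -1674.0000).
Solving J·Δ = −F gives Δ = (0.3011, -0.9594, -1.7025).
Then the next iterate is (x, y, z)₁ = (-1.6989, 0.5406, 1.2975).

(-1.6989, 0.5406, 1.2975)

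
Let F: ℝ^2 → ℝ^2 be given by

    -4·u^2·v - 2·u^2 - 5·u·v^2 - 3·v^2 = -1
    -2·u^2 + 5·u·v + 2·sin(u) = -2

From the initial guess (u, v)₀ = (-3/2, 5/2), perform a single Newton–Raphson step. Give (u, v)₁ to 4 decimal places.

At (-3/2, 5/2): F = (2.1250, -23.244990).
Jacobian J = [[-8·u·v - 4·u - 5·v^2, -4·u^2 - 10·u·v - 6·v], [-4·u + 5·v + 2·cos(u), 5·u]].
At the point, J = [[4.7500, 13.5000], [18.641474, -7.5000]] (det J = -287.284904).
Solving J·Δ = −F gives Δ = (1.0368, -0.5222).
Then the next iterate is (u, v)₁ = (-0.4632, 1.9778).

(-0.4632, 1.9778)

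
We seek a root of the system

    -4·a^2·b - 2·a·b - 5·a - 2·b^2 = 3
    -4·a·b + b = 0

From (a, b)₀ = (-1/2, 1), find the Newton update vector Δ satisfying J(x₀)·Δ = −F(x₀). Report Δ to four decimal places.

(0.1800, -0.7600)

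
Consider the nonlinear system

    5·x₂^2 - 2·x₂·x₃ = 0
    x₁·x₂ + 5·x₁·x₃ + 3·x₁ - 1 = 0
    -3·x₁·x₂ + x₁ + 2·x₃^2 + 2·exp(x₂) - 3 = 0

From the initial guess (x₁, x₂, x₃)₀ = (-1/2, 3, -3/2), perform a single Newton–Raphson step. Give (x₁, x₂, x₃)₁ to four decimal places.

(-2.9877, 1.6654, 0.1595)

At (-1/2, 3, -3/2): F = (54.0000, -0.2500, 45.671074).
Jacobian J = [[0, 10·x₂ - 2·x₃, -2·x₂], [x₂ + 5·x₃ + 3, x₁, 5·x₁], [-3·x₂ + 1, -3·x₁ + 2·exp(x₂), 4·x₃]].
At the point, J = [[0.0000, 33.0000, -6.0000], [-1.5000, -0.5000, -2.5000], [-8.0000, 41.671074, -6.0000]] (det J = 762.039665).
Solving J·Δ = −F gives Δ = (-2.4877, -1.3346, 1.6595).
Then the next iterate is (x₁, x₂, x₃)₁ = (-2.9877, 1.6654, 0.1595).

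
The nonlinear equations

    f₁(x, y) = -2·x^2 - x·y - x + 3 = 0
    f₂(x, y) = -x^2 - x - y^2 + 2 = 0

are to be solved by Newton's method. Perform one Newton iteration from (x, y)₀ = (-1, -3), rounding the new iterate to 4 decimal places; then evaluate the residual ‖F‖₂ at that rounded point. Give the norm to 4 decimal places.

1.3736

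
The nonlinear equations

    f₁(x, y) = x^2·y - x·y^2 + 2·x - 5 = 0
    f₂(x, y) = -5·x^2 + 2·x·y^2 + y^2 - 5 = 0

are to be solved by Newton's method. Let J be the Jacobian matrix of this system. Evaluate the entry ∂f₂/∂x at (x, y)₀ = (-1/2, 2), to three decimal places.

13.000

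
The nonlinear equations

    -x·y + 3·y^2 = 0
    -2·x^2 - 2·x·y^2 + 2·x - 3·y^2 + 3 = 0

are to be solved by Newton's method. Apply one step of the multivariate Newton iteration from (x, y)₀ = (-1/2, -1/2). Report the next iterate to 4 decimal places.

(-0.8590, -0.3718)

At (-1/2, -1/2): F = (0.5000, 1.0000).
Jacobian J = [[-y, -x + 6·y], [-4·x - 2·y^2 + 2, -4·x·y - 6·y]].
At the point, J = [[0.5000, -2.5000], [3.5000, 2.0000]] (det J = 9.7500).
Solving J·Δ = −F gives Δ = (-0.3590, 0.1282).
Then the next iterate is (x, y)₁ = (-0.8590, -0.3718).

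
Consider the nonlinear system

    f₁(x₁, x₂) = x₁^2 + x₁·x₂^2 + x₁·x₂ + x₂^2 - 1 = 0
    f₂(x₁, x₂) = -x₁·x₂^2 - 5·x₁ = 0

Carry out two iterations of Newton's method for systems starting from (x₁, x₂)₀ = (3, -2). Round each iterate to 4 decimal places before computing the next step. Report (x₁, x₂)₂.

At (3, -2): F = (18.0000, -27.0000).
Jacobian J = [[2·x₁ + x₂^2 + x₂, 2·x₁·x₂ + x₁ + 2·x₂], [-x₂^2 - 5, -2·x₁·x₂]].
At the point, J = [[8.0000, -13.0000], [-9.0000, 12.0000]] (det J = -21.0000).
Solving J·Δ = −F gives Δ = (-6.4286, -2.5714).
Then the next iterate is (x₁, x₂)₁ = (-3.4286, -4.5714).
Round to (-3.4286, -4.5714) and repeat: F = (-24.323349, 88.792847), J = [[9.469098, 18.775604], [-25.897698, -31.347004]].
Δ = (4.7761, -1.1133), so (x₁, x₂)₂ = (1.3475, -5.6847).

(1.3475, -5.6847)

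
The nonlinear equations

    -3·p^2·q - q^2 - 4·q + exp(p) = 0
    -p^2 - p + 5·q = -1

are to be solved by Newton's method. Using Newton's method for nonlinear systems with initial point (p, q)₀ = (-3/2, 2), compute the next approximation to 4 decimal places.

At (-3/2, 2): F = (-25.276870, 10.2500).
Jacobian J = [[-6·p·q + exp(p), -3·p^2 - 2·q - 4], [-2·p - 1, 5]].
At the point, J = [[18.223130, -14.7500], [2.0000, 5.0000]] (det J = 120.615651).
Solving J·Δ = −F gives Δ = (-0.2056, -1.9677).
Then the next iterate is (p, q)₁ = (-1.7056, 0.0323).

(-1.7056, 0.0323)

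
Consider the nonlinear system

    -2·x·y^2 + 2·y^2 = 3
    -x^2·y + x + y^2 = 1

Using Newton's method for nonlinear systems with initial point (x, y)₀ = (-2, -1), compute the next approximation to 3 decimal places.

(-1.750, -0.792)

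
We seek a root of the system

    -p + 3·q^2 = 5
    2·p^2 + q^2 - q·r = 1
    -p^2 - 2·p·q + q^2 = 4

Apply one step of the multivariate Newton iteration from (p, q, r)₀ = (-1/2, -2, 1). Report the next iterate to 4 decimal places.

At (-1/2, -2, 1): F = (7.5000, 5.5000, -2.2500).
Jacobian J = [[-1, 6·q, 0], [4·p, 2·q - r, -q], [-2·p - 2·q, -2·p + 2·q, 0]].
At the point, J = [[-1.0000, -12.0000, 0.0000], [-2.0000, -5.0000, 2.0000], [5.0000, -3.0000, 0.0000]] (det J = -126.0000).
Solving J·Δ = −F gives Δ = (0.7857, 0.5595, -0.5655).
Then the next iterate is (p, q, r)₁ = (0.2857, -1.4405, 0.4345).

(0.2857, -1.4405, 0.4345)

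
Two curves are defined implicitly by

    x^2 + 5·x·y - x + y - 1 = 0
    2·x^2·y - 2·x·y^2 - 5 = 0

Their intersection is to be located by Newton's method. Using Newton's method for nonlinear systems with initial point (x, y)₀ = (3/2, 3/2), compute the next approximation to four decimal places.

(1.3302, 0.2191)

At (3/2, 3/2): F = (12.5000, -5.0000).
Jacobian J = [[2·x + 5·y - 1, 5·x + 1], [4·x·y - 2·y^2, 2·x^2 - 4·x·y]].
At the point, J = [[9.5000, 8.5000], [4.5000, -4.5000]] (det J = -81.0000).
Solving J·Δ = −F gives Δ = (-0.1698, -1.2809).
Then the next iterate is (x, y)₁ = (1.3302, 0.2191).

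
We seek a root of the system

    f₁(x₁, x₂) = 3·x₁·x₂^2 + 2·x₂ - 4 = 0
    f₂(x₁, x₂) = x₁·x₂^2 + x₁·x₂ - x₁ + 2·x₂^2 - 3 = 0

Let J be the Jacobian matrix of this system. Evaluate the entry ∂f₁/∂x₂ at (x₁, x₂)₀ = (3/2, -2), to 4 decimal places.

∂f₁/∂x₂ = 6·x₁·x₂ + 2.
At (3/2, -2) this is -16.0000.

-16.0000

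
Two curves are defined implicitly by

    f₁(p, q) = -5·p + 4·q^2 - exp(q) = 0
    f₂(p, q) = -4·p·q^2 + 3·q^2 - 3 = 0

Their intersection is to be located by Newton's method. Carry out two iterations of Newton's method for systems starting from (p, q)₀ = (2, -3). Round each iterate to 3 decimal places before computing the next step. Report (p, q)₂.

(1.053, -1.295)

At (2, -3): F = (25.95021, -48.000).
Jacobian J = [[-5, 8·q - exp(q)], [-4·q^2, -8·p·q + 6·q]].
At the point, J = [[-5.000, -24.04979], [-36.000, 30.000]] (det J = -1015.79233).
Solving J·Δ = −F gives Δ = (-0.370, 1.156).
Then the next iterate is (p, q)₁ = (1.630, -1.844).
Round to (1.630, -1.844) and repeat: F = (5.29316, -14.96918), J = [[-5.000, -14.91018], [-13.60134, 12.98176]].
Δ = (-0.577, 0.549), so (p, q)₂ = (1.053, -1.295).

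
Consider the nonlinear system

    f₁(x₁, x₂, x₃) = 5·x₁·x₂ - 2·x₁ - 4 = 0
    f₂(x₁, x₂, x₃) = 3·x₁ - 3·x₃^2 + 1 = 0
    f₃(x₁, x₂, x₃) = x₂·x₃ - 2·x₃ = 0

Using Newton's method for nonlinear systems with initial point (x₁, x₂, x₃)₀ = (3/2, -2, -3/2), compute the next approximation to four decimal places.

(2.4792, 2.5000, -1.6875)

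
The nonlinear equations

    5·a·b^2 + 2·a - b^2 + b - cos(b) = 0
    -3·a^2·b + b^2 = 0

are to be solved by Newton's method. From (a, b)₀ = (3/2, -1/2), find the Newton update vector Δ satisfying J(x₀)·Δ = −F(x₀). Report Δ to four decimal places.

(2.0304, 1.6467)

At (3/2, -1/2): F = (3.247417, 3.6250).
Jacobian J = [[5·b^2 + 2, 10·a·b - 2·b + sin(b) + 1], [-6·a·b, -3·a^2 + 2·b]].
At the point, J = [[3.2500, -5.979426], [4.5000, -7.7500]] (det J = 1.719915).
Solving J·Δ = −F gives Δ = (2.0304, 1.6467).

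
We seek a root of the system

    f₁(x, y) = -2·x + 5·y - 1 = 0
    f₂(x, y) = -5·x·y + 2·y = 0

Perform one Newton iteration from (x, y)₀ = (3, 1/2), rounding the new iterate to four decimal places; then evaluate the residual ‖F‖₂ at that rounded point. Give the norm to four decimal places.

0.5372

At (3, 1/2): F = (-4.5000, -6.5000).
Jacobian J = [[-2, 5], [-5·y, -5·x + 2]].
At the point, J = [[-2.0000, 5.0000], [-2.5000, -13.0000]] (det J = 38.5000).
Solving J·Δ = −F gives Δ = (-2.3636, -0.0455).
Then the next iterate is (x, y)₁ = (0.6364, 0.4545).
Re-evaluating at (0.6364, 0.4545): F = (-0.0003, -0.537219), so ‖F‖₂ = 0.5372.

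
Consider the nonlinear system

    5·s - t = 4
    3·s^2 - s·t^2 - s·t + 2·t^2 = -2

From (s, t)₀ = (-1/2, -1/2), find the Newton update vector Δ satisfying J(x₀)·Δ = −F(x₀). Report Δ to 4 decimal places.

(1.1863, -0.0686)

At (-1/2, -1/2): F = (-6.0000, 3.1250).
Jacobian J = [[5, -1], [6·s - t^2 - t, -2·s·t - s + 4·t]].
At the point, J = [[5.0000, -1.0000], [-2.7500, -2.0000]] (det J = -12.7500).
Solving J·Δ = −F gives Δ = (1.1863, -0.0686).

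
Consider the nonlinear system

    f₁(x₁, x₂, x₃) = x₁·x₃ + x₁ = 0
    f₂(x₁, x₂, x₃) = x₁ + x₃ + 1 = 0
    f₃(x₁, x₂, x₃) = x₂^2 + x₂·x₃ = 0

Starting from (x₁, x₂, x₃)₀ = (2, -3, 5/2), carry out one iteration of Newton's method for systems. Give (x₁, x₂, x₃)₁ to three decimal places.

At (2, -3, 5/2): F = (7.000, 5.500, 1.500).
Jacobian J = [[x₃ + 1, 0, x₁], [1, 0, 1], [0, 2·x₂ + x₃, x₂]].
At the point, J = [[3.500, 0.000, 2.000], [1.000, 0.000, 1.000], [0.000, -3.500, -3.000]] (det J = 5.250).
Solving J·Δ = −F gives Δ = (2.667, 7.429, -8.167).
Then the next iterate is (x₁, x₂, x₃)₁ = (4.667, 4.429, -5.667).

(4.667, 4.429, -5.667)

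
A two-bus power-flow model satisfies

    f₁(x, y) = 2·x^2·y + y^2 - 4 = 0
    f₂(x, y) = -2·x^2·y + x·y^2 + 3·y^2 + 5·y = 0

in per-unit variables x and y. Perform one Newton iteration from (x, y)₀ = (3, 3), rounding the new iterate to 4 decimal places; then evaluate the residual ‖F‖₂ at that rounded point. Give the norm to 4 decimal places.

15.6989

At (3, 3): F = (59.0000, 15.0000).
Jacobian J = [[4·x·y, 2·x^2 + 2·y], [-4·x·y + y^2, -2·x^2 + 2·x·y + 6·y + 5]].
At the point, J = [[36.0000, 24.0000], [-27.0000, 23.0000]] (det J = 1476.0000).
Solving J·Δ = −F gives Δ = (-0.6755, -1.4451).
Then the next iterate is (x, y)₁ = (2.3245, 1.5549).
Re-evaluating at (2.3245, 1.5549): F = (15.220897, 3.844435), so ‖F‖₂ = 15.6989.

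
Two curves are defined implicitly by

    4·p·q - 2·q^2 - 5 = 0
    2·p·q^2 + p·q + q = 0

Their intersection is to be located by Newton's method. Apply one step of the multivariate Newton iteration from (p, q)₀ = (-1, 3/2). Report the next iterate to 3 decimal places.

At (-1, 3/2): F = (-15.500, -4.500).
Jacobian J = [[4·q, 4·p - 4·q], [2·q^2 + q, 4·p·q + p + 1]].
At the point, J = [[6.000, -10.000], [6.000, -6.000]] (det J = 24.000).
Solving J·Δ = −F gives Δ = (-2.000, -2.750).
Then the next iterate is (p, q)₁ = (-3.000, -1.250).

(-3.000, -1.250)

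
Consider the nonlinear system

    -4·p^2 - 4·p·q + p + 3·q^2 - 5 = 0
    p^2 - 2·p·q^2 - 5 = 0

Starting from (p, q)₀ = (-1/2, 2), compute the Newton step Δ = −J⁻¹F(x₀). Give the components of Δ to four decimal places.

At (-1/2, 2): F = (9.5000, -0.7500).
Jacobian J = [[-8·p - 4·q + 1, -4·p + 6·q], [2·p - 2·q^2, -4·p·q]].
At the point, J = [[-3.0000, 14.0000], [-9.0000, 4.0000]] (det J = 114.0000).
Solving J·Δ = −F gives Δ = (-0.4254, -0.7697).

(-0.4254, -0.7697)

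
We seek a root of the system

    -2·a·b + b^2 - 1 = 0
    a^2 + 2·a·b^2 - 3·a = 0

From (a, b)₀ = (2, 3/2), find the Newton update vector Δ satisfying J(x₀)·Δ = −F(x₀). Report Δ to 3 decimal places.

At (2, 3/2): F = (-4.750, 7.000).
Jacobian J = [[-2·b, -2·a + 2·b], [2·a + 2·b^2 - 3, 4·a·b]].
At the point, J = [[-3.000, -1.000], [5.500, 12.000]] (det J = -30.500).
Solving J·Δ = −F gives Δ = (-1.639, 0.168).

(-1.639, 0.168)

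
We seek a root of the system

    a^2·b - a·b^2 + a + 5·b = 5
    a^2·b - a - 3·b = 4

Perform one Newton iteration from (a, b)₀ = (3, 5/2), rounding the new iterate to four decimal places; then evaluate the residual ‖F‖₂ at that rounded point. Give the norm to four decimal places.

6.0230

At (3, 5/2): F = (14.2500, 8.0000).
Jacobian J = [[2·a·b - b^2 + 1, a^2 - 2·a·b + 5], [2·a·b - 1, a^2 - 3]].
At the point, J = [[9.7500, -1.0000], [14.0000, 6.0000]] (det J = 72.5000).
Solving J·Δ = −F gives Δ = (-1.2897, 1.6759).
Then the next iterate is (a, b)₁ = (1.7103, 4.1759).
Re-evaluating at (1.7103, 4.1759): F = (-0.019618, -6.022966), so ‖F‖₂ = 6.0230.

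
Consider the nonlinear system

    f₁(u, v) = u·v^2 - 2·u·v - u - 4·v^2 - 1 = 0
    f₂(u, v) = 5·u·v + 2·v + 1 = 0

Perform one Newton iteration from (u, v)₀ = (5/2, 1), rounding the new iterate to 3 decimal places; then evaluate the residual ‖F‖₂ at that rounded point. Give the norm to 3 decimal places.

At (5/2, 1): F = (-10.000, 15.500).
Jacobian J = [[v^2 - 2·v - 1, 2·u·v - 2·u - 8·v], [5·v, 5·u + 2]].
At the point, J = [[-2.000, -8.000], [5.000, 14.500]] (det J = 11.000).
Solving J·Δ = −F gives Δ = (1.909, -1.727).
Then the next iterate is (u, v)₁ = (4.409, -0.727).
Re-evaluating at (4.409, -0.727): F = (1.21785, -16.48071), so ‖F‖₂ = 16.526.

16.526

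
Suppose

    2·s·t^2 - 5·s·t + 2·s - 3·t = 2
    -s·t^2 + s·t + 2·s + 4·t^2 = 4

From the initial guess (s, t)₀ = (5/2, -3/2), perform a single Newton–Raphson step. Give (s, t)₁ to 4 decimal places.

(1.8126, -0.5860)

At (5/2, -3/2): F = (37.5000, 0.6250).
Jacobian J = [[2·t^2 - 5·t + 2, 4·s·t - 5·s - 3], [-t^2 + t + 2, -2·s·t + s + 8·t]].
At the point, J = [[14.0000, -30.5000], [-1.7500, -2.0000]] (det J = -81.3750).
Solving J·Δ = −F gives Δ = (-0.6874, 0.9140).
Then the next iterate is (s, t)₁ = (1.8126, -0.5860).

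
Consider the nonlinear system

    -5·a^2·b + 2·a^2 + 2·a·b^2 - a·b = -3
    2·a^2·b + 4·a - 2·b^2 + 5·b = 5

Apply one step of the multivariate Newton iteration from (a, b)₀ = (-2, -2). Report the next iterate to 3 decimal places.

(-1.265, -0.462)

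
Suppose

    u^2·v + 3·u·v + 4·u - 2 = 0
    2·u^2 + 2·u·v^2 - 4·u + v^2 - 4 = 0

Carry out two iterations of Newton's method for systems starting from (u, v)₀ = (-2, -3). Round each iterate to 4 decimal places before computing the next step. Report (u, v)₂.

At (-2, -3): F = (-4.0000, -15.0000).
Jacobian J = [[2·u·v + 3·v + 4, u^2 + 3·u], [4·u + 2·v^2 - 4, 4·u·v + 2·v]].
At the point, J = [[7.0000, -2.0000], [6.0000, 18.0000]] (det J = 138.0000).
Solving J·Δ = −F gives Δ = (0.7391, 0.5870).
Then the next iterate is (u, v)₁ = (-1.2609, -2.4130).
Round to (-1.2609, -2.4130) and repeat: F = (-1.752298, -4.637448), J = [[2.846103, -2.192831], [2.601538, 7.344207]].
Δ = (0.8659, 0.3247), so (u, v)₂ = (-0.3950, -2.0883).

(-0.3950, -2.0883)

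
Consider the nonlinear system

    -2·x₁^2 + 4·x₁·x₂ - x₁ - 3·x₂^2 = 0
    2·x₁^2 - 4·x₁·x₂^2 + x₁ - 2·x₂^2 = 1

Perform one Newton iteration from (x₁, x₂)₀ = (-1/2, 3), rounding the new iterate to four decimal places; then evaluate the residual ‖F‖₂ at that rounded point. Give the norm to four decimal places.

8.2002

At (-1/2, 3): F = (-33.0000, -1.0000).
Jacobian J = [[-4·x₁ + 4·x₂ - 1, 4·x₁ - 6·x₂], [4·x₁ - 4·x₂^2 + 1, -8·x₁·x₂ - 4·x₂]].
At the point, J = [[13.0000, -20.0000], [-37.0000, 0.0000]] (det J = -740.0000).
Solving J·Δ = −F gives Δ = (-0.0270, -1.6676).
Then the next iterate is (x₁, x₂)₁ = (-0.5270, 1.3324).
Re-evaluating at (-0.5270, 1.3324): F = (-8.163026, -0.779811), so ‖F‖₂ = 8.2002.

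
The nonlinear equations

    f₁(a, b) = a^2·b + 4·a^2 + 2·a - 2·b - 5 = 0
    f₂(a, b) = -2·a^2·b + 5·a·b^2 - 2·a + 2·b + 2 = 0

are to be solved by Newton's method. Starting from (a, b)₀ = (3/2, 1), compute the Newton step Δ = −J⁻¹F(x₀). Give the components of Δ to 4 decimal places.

(-0.4203, -0.4209)

At (3/2, 1): F = (7.2500, 4.0000).
Jacobian J = [[2·a·b + 8·a + 2, a^2 - 2], [-4·a·b + 5·b^2 - 2, -2·a^2 + 10·a·b + 2]].
At the point, J = [[17.0000, 0.2500], [-3.0000, 12.5000]] (det J = 213.2500).
Solving J·Δ = −F gives Δ = (-0.4203, -0.4209).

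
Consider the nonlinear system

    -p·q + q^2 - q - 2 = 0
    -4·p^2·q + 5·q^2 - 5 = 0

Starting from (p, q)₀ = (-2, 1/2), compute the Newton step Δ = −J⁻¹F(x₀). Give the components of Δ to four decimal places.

(3.5476, 1.5119)

At (-2, 1/2): F = (-1.2500, -11.7500).
Jacobian J = [[-q, -p + 2·q - 1], [-8·p·q, -4·p^2 + 10·q]].
At the point, J = [[-0.5000, 2.0000], [8.0000, -11.0000]] (det J = -10.5000).
Solving J·Δ = −F gives Δ = (3.5476, 1.5119).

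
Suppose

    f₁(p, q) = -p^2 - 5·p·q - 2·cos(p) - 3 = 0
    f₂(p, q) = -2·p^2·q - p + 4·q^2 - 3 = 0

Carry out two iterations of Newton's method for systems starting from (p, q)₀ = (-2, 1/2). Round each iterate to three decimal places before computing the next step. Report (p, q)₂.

At (-2, 1/2): F = (-1.16771, -4.000).
Jacobian J = [[-2·p - 5·q + 2·sin(p), -5·p], [-4·p·q - 1, -2·p^2 + 8·q]].
At the point, J = [[-0.31859, 10.000], [3.000, -4.000]] (det J = -28.72562).
Solving J·Δ = −F gives Δ = (1.555, 0.166).
Then the next iterate is (p, q)₁ = (-0.445, 0.666).
Round to (-0.445, 0.666) and repeat: F = (-3.52140, -1.04455), J = [[-3.30092, 2.225], [0.18548, 4.93195]].
Δ = (-0.901, 0.246), so (p, q)₂ = (-1.346, 0.912).

(-1.346, 0.912)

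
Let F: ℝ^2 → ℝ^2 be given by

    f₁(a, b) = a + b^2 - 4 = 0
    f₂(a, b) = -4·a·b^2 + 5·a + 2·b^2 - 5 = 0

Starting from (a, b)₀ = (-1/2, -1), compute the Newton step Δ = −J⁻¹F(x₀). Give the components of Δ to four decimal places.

(3.5000, 0.0000)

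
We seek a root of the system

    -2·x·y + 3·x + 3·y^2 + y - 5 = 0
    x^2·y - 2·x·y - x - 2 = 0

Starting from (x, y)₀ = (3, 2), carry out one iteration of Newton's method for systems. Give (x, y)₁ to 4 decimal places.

At (3, 2): F = (6.0000, 1.0000).
Jacobian J = [[-2·y + 3, -2·x + 6·y + 1], [2·x·y - 2·y - 1, x^2 - 2·x]].
At the point, J = [[-1.0000, 7.0000], [7.0000, 3.0000]] (det J = -52.0000).
Solving J·Δ = −F gives Δ = (0.2115, -0.8269).
Then the next iterate is (x, y)₁ = (3.2115, 1.1731).

(3.2115, 1.1731)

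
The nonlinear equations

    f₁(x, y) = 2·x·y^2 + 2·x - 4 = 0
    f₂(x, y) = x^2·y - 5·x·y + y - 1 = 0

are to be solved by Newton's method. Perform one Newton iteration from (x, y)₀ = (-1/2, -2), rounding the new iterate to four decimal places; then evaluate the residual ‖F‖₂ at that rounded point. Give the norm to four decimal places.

At (-1/2, -2): F = (-9.0000, -8.5000).
Jacobian J = [[2·y^2 + 2, 4·x·y], [2·x·y - 5·y, x^2 - 5·x + 1]].
At the point, J = [[10.0000, 4.0000], [12.0000, 3.7500]] (det J = -10.5000).
Solving J·Δ = −F gives Δ = (0.0238, 2.1905).
Then the next iterate is (x, y)₁ = (-0.4762, 0.1905).
Re-evaluating at (-0.4762, 0.1905): F = (-4.986963, -0.312720), so ‖F‖₂ = 4.9968.

4.9968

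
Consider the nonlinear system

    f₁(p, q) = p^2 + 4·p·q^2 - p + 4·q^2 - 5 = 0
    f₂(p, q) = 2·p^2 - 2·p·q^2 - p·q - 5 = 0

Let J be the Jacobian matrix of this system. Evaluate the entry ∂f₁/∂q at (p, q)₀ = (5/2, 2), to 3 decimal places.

56.000

∂f₁/∂q = 8·p·q + 8·q.
At (5/2, 2) this is 56.000.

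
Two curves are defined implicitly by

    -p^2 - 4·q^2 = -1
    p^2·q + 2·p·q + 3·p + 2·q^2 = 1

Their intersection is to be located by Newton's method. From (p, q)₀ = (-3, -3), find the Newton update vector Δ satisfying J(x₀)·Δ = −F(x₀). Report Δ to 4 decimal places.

At (-3, -3): F = (-44.0000, -1.0000).
Jacobian J = [[-2·p, -8·q], [2·p·q + 2·q + 3, p^2 + 2·p + 4·q]].
At the point, J = [[6.0000, 24.0000], [15.0000, -9.0000]] (det J = -414.0000).
Solving J·Δ = −F gives Δ = (1.0145, 1.5797).

(1.0145, 1.5797)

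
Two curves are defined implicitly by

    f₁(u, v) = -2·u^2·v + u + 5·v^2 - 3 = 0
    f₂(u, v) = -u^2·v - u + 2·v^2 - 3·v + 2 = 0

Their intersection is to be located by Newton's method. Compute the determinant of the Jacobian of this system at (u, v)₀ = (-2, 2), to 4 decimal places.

-67.0000

J = [[-4·u·v + 1, -2·u^2 + 10·v], [-2·u·v - 1, -u^2 + 4·v - 3]].
At the point, J = [[17.0000, 12.0000], [7.0000, 1.0000]].
det J = -67.0000.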